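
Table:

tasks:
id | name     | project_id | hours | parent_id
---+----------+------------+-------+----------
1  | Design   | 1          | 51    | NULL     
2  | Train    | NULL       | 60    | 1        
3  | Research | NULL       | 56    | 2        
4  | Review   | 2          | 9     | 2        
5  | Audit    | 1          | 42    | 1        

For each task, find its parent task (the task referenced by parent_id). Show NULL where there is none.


This is a self-join: tasks is joined to a second copy of itself, matching each row's parent_id to another row's id. Use LEFT JOIN so rows with parent_id=NULL are kept.
  - task 1 (Design): parent_id=NULL -> NULL
  - task 2 (Train): parent_id=1 -> Design
  - task 3 (Research): parent_id=2 -> Train
  - task 4 (Review): parent_id=2 -> Train
  - task 5 (Audit): parent_id=1 -> Design

SQL:
SELECT a.name AS item, b.name AS parent
FROM tasks a
LEFT JOIN tasks b ON a.parent_id = b.id

Result:
item     | parent
---------+-------
Design   | NULL  
Train    | Design
Research | Train 
Review   | Train 
Audit    | Design


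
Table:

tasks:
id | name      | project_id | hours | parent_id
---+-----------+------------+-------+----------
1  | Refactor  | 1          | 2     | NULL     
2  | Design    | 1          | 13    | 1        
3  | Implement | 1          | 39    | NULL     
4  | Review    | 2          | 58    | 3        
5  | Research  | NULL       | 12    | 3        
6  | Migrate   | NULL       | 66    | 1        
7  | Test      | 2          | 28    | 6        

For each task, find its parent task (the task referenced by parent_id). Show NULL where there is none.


This is a self-join: tasks is joined to a second copy of itself, matching each row's parent_id to another row's id. Use LEFT JOIN so rows with parent_id=NULL are kept.
  - task 1 (Refactor): parent_id=NULL -> NULL
  - task 2 (Design): parent_id=1 -> Refactor
  - task 3 (Implement): parent_id=NULL -> NULL
  - task 4 (Review): parent_id=3 -> Implement
  - task 5 (Research): parent_id=3 -> Implement
  - task 6 (Migrate): parent_id=1 -> Refactor
  - task 7 (Test): parent_id=6 -> Migrate

SQL:
SELECT a.name AS item, b.name AS parent
FROM tasks a
LEFT JOIN tasks b ON a.parent_id = b.id

Result:
item      | parent   
----------+----------
Refactor  | NULL     
Design    | Refactor 
Implement | NULL     
Review    | Implement
Research  | Implement
Migrate   | Refactor 
Test      | Migrate  


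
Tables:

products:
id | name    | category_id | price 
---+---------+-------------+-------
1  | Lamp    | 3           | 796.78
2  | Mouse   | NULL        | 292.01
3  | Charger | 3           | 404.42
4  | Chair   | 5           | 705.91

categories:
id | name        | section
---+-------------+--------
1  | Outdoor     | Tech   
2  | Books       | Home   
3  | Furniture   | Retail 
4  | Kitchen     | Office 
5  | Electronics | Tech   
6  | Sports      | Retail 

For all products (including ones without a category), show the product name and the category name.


LEFT JOIN keeps every row from products (the left table); where category_id has no match in categories, the category columns become NULL. Walk through each product:
  - product 1 (Lamp): category_id=3 -> matches Furniture
  - product 2 (Mouse): category_id=NULL, no match -> kept with NULL
  - product 3 (Charger): category_id=3 -> matches Furniture
  - product 4 (Chair): category_id=5 -> matches Electronics
All 4 rows appear; 1 has NULL category.

SQL:
SELECT a.name, b.name AS category
FROM products a
LEFT JOIN categories b ON a.category_id = b.id

Result:
name    | category   
--------+------------
Lamp    | Furniture  
Mouse   | NULL       
Charger | Furniture  
Chair   | Electronics


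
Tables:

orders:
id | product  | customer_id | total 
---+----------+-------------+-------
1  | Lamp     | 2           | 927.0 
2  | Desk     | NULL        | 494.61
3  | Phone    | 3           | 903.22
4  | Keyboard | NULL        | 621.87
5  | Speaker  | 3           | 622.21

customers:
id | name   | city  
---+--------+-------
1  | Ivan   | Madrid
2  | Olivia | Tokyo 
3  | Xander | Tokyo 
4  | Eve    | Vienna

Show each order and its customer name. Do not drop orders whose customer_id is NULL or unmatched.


LEFT JOIN keeps every row from orders (the left table); where customer_id has no match in customers, the customer columns become NULL. Walk through each order:
  - order 1 (Lamp): customer_id=2 -> matches Olivia
  - order 2 (Desk): customer_id=NULL, no match -> kept with NULL
  - order 3 (Phone): customer_id=3 -> matches Xander
  - order 4 (Keyboard): customer_id=NULL, no match -> kept with NULL
  - order 5 (Speaker): customer_id=3 -> matches Xander
All 5 rows appear; 2 have NULL customer.

SQL:
SELECT a.product, b.name AS customer
FROM orders a
LEFT JOIN customers b ON a.customer_id = b.id

Result:
product  | customer
---------+---------
Lamp     | Olivia  
Desk     | NULL    
Phone    | Xander  
Keyboard | NULL    
Speaker  | Xander  


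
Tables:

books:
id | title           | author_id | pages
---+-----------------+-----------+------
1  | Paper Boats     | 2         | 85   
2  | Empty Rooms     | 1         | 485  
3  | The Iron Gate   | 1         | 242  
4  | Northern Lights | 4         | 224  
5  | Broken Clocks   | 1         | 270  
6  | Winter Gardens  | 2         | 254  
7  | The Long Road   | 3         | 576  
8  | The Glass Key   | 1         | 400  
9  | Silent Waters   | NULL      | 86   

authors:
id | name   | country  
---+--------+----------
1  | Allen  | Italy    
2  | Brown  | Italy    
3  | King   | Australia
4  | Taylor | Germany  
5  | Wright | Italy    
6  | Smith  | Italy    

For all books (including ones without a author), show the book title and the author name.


LEFT JOIN keeps every row from books (the left table); where author_id has no match in authors, the author columns become NULL. Walk through each book:
  - book 1 (Paper Boats): author_id=2 -> matches Brown
  - book 2 (Empty Rooms): author_id=1 -> matches Allen
  - book 3 (The Iron Gate): author_id=1 -> matches Allen
  - book 4 (Northern Lights): author_id=4 -> matches Taylor
  - book 5 (Broken Clocks): author_id=1 -> matches Allen
  - book 6 (Winter Gardens): author_id=2 -> matches Brown
  - book 7 (The Long Road): author_id=3 -> matches King
  - book 8 (The Glass Key): author_id=1 -> matches Allen
  - book 9 (Silent Waters): author_id=NULL, no match -> kept with NULL
All 9 rows appear; 1 has NULL author.

SQL:
SELECT a.title, b.name AS author
FROM books a
LEFT JOIN authors b ON a.author_id = b.id

Result:
title           | author
----------------+-------
Paper Boats     | Brown 
Empty Rooms     | Allen 
The Iron Gate   | Allen 
Northern Lights | Taylor
Broken Clocks   | Allen 
Winter Gardens  | Brown 
The Long Road   | King  
The Glass Key   | Allen 
Silent Waters   | NULL  


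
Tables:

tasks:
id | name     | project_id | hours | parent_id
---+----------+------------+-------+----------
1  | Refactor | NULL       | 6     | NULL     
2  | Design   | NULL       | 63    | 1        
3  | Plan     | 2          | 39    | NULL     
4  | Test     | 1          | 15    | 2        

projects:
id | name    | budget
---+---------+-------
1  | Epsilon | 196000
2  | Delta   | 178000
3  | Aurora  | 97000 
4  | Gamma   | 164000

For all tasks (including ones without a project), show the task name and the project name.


LEFT JOIN keeps every row from tasks (the left table); where project_id has no match in projects, the project columns become NULL. Walk through each task:
  - task 1 (Refactor): project_id=NULL, no match -> kept with NULL
  - task 2 (Design): project_id=NULL, no match -> kept with NULL
  - task 3 (Plan): project_id=2 -> matches Delta
  - task 4 (Test): project_id=1 -> matches Epsilon
All 4 rows appear; 2 have NULL project.

SQL:
SELECT a.name, b.name AS project
FROM tasks a
LEFT JOIN projects b ON a.project_id = b.id

Result:
name     | project
---------+--------
Refactor | NULL   
Design   | NULL   
Plan     | Delta  
Test     | Epsilon


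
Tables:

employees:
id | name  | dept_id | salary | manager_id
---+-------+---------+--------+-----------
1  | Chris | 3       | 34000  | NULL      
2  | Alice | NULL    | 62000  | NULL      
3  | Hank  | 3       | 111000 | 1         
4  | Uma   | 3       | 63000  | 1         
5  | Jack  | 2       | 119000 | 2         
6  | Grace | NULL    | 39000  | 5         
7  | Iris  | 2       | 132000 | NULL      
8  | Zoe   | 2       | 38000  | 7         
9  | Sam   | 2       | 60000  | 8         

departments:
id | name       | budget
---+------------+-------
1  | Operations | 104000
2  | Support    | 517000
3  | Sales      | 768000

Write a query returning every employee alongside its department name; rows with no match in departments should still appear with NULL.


LEFT JOIN keeps every row from employees (the left table); where dept_id has no match in departments, the department columns become NULL. Walk through each employee:
  - employee 1 (Chris): dept_id=3 -> matches Sales
  - employee 2 (Alice): dept_id=NULL, no match -> kept with NULL
  - employee 3 (Hank): dept_id=3 -> matches Sales
  - employee 4 (Uma): dept_id=3 -> matches Sales
  - employee 5 (Jack): dept_id=2 -> matches Support
  - employee 6 (Grace): dept_id=NULL, no match -> kept with NULL
  - employee 7 (Iris): dept_id=2 -> matches Support
  - employee 8 (Zoe): dept_id=2 -> matches Support
  - employee 9 (Sam): dept_id=2 -> matches Support
All 9 rows appear; 2 have NULL department.

SQL:
SELECT a.name, b.name AS department
FROM employees a
LEFT JOIN departments b ON a.dept_id = b.id

Result:
name  | department
------+-----------
Chris | Sales     
Alice | NULL      
Hank  | Sales     
Uma   | Sales     
Jack  | Support   
Grace | NULL      
Iris  | Support   
Zoe   | Support   
Sam   | Support   


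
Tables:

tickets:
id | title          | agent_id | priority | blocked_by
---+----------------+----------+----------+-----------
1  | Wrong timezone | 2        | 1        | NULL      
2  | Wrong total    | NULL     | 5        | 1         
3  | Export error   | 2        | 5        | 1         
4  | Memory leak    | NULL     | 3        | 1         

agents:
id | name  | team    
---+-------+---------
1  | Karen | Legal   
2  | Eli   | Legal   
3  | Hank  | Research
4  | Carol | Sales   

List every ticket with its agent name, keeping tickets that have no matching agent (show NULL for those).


LEFT JOIN keeps every row from tickets (the left table); where agent_id has no match in agents, the agent columns become NULL. Walk through each ticket:
  - ticket 1 (Wrong timezone): agent_id=2 -> matches Eli
  - ticket 2 (Wrong total): agent_id=NULL, no match -> kept with NULL
  - ticket 3 (Export error): agent_id=2 -> matches Eli
  - ticket 4 (Memory leak): agent_id=NULL, no match -> kept with NULL
All 4 rows appear; 2 have NULL agent.

SQL:
SELECT a.title, b.name AS agent
FROM tickets a
LEFT JOIN agents b ON a.agent_id = b.id

Result:
title          | agent
---------------+------
Wrong timezone | Eli  
Wrong total    | NULL 
Export error   | Eli  
Memory leak    | NULL 


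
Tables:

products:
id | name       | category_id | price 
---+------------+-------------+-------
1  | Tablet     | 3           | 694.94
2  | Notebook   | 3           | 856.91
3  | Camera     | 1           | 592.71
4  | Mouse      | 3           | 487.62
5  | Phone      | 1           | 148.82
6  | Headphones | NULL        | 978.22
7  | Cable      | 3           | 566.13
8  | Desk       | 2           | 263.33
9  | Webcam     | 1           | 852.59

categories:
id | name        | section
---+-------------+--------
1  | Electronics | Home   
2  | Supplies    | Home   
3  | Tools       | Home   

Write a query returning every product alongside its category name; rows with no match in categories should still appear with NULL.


LEFT JOIN keeps every row from products (the left table); where category_id has no match in categories, the category columns become NULL. Walk through each product:
  - product 1 (Tablet): category_id=3 -> matches Tools
  - product 2 (Notebook): category_id=3 -> matches Tools
  - product 3 (Camera): category_id=1 -> matches Electronics
  - product 4 (Mouse): category_id=3 -> matches Tools
  - product 5 (Phone): category_id=1 -> matches Electronics
  - product 6 (Headphones): category_id=NULL, no match -> kept with NULL
  - product 7 (Cable): category_id=3 -> matches Tools
  - product 8 (Desk): category_id=2 -> matches Supplies
  - product 9 (Webcam): category_id=1 -> matches Electronics
All 9 rows appear; 1 has NULL category.

SQL:
SELECT a.name, b.name AS category
FROM products a
LEFT JOIN categories b ON a.category_id = b.id

Result:
name       | category   
-----------+------------
Tablet     | Tools      
Notebook   | Tools      
Camera     | Electronics
Mouse      | Tools      
Phone      | Electronics
Headphones | NULL       
Cable      | Tools      
Desk       | Supplies   
Webcam     | Electronics


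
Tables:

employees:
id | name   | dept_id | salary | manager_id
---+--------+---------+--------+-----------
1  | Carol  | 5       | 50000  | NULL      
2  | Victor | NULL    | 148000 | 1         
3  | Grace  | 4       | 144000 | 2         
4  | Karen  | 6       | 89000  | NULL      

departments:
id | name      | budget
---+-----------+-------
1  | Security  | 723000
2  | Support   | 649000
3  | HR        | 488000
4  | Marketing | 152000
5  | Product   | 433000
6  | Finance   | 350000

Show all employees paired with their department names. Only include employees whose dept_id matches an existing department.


INNER JOIN keeps only employees rows whose dept_id matches an id in departments. Walk through each employee:
  - employee 1 (Carol): dept_id=5 -> matches Product
  - employee 2 (Victor): dept_id=NULL, no match -> dropped
  - employee 3 (Grace): dept_id=4 -> matches Marketing
  - employee 4 (Karen): dept_id=6 -> matches Finance
So 1 of 4 rows is dropped.

SQL:
SELECT a.name, b.name AS department
FROM employees a
INNER JOIN departments b ON a.dept_id = b.id

Result:
name  | department
------+-----------
Carol | Product   
Grace | Marketing 
Karen | Finance   


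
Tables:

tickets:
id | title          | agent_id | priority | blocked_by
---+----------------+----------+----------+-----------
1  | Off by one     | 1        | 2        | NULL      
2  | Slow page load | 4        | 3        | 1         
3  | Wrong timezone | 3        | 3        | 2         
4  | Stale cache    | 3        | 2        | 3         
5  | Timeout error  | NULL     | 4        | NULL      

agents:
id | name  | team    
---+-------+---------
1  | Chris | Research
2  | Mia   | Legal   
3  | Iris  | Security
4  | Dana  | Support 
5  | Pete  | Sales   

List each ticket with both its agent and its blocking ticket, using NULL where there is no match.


Two LEFT JOINs from the same base table tickets: one to agents via agent_id, one to tickets itself via blocked_by. Both are LEFT so every ticket is preserved.
Match against agents:
  - ticket 1 (Off by one): agent_id=1 -> matches Chris
  - ticket 2 (Slow page load): agent_id=4 -> matches Dana
  - ticket 3 (Wrong timezone): agent_id=3 -> matches Iris
  - ticket 4 (Stale cache): agent_id=3 -> matches Iris
  - ticket 5 (Timeout error): agent_id=NULL, no match -> kept with NULL
Match against tickets (self):
  - ticket 1 (Off by one): blocked_by=NULL -> NULL
  - ticket 2 (Slow page load): blocked_by=1 -> Off by one
  - ticket 3 (Wrong timezone): blocked_by=2 -> Slow page load
  - ticket 4 (Stale cache): blocked_by=3 -> Wrong timezone
  - ticket 5 (Timeout error): blocked_by=NULL -> NULL

SQL:
SELECT a.title, b.name AS agent, c.title AS blocked_by
FROM tickets a
LEFT JOIN agents b ON a.agent_id = b.id
LEFT JOIN tickets c ON a.blocked_by = c.id

Result:
title          | agent | blocked_by    
---------------+-------+---------------
Off by one     | Chris | NULL          
Slow page load | Dana  | Off by one    
Wrong timezone | Iris  | Slow page load
Stale cache    | Iris  | Wrong timezone
Timeout error  | NULL  | NULL          


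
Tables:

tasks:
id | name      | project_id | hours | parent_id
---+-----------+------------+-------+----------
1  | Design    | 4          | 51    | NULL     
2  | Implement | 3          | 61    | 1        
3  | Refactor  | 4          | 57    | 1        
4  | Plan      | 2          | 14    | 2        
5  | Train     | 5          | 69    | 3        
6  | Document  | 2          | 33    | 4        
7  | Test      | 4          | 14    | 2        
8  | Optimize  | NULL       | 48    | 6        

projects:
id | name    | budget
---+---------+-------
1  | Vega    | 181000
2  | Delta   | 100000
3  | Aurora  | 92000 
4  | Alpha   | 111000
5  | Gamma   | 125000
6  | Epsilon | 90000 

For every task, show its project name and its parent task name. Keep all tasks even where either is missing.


Two LEFT JOINs from the same base table tasks: one to projects via project_id, one to tasks itself via parent_id. Both are LEFT so every task is preserved.
Match against projects:
  - task 1 (Design): project_id=4 -> matches Alpha
  - task 2 (Implement): project_id=3 -> matches Aurora
  - task 3 (Refactor): project_id=4 -> matches Alpha
  - task 4 (Plan): project_id=2 -> matches Delta
  - task 5 (Train): project_id=5 -> matches Gamma
  - task 6 (Document): project_id=2 -> matches Delta
  - task 7 (Test): project_id=4 -> matches Alpha
  - task 8 (Optimize): project_id=NULL, no match -> kept with NULL
Match against tasks (self):
  - task 1 (Design): parent_id=NULL -> NULL
  - task 2 (Implement): parent_id=1 -> Design
  - task 3 (Refactor): parent_id=1 -> Design
  - task 4 (Plan): parent_id=2 -> Implement
  - task 5 (Train): parent_id=3 -> Refactor
  - task 6 (Document): parent_id=4 -> Plan
  - task 7 (Test): parent_id=2 -> Implement
  - task 8 (Optimize): parent_id=6 -> Document

SQL:
SELECT a.name, b.name AS project, c.name AS parent
FROM tasks a
LEFT JOIN projects b ON a.project_id = b.id
LEFT JOIN tasks c ON a.parent_id = c.id

Result:
name      | project | parent   
----------+---------+----------
Design    | Alpha   | NULL     
Implement | Aurora  | Design   
Refactor  | Alpha   | Design   
Plan      | Delta   | Implement
Train     | Gamma   | Refactor 
Document  | Delta   | Plan     
Test      | Alpha   | Implement
Optimize  | NULL    | Document 


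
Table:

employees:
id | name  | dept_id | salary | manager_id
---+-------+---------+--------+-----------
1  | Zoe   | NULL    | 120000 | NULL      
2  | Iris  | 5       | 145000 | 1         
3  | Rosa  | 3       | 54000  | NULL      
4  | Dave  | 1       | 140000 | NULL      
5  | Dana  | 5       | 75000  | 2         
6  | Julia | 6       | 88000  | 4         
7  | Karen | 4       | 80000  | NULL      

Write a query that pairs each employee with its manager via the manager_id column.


This is a self-join: employees is joined to a second copy of itself, matching each row's manager_id to another row's id. Use LEFT JOIN so rows with manager_id=NULL are kept.
  - employee 1 (Zoe): manager_id=NULL -> NULL
  - employee 2 (Iris): manager_id=1 -> Zoe
  - employee 3 (Rosa): manager_id=NULL -> NULL
  - employee 4 (Dave): manager_id=NULL -> NULL
  - employee 5 (Dana): manager_id=2 -> Iris
  - employee 6 (Julia): manager_id=4 -> Dave
  - employee 7 (Karen): manager_id=NULL -> NULL

SQL:
SELECT a.name AS item, b.name AS manager
FROM employees a
LEFT JOIN employees b ON a.manager_id = b.id

Result:
item  | manager
------+--------
Zoe   | NULL   
Iris  | Zoe    
Rosa  | NULL   
Dave  | NULL   
Dana  | Iris   
Julia | Dave   
Karen | NULL   


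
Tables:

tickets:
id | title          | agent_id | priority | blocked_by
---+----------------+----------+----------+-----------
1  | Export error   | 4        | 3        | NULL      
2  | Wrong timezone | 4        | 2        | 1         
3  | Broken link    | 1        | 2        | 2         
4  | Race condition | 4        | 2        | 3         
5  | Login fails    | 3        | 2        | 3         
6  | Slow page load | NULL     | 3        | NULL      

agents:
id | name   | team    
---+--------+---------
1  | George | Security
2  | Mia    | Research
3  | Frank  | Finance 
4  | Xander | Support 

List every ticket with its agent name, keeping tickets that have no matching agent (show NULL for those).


LEFT JOIN keeps every row from tickets (the left table); where agent_id has no match in agents, the agent columns become NULL. Walk through each ticket:
  - ticket 1 (Export error): agent_id=4 -> matches Xander
  - ticket 2 (Wrong timezone): agent_id=4 -> matches Xander
  - ticket 3 (Broken link): agent_id=1 -> matches George
  - ticket 4 (Race condition): agent_id=4 -> matches Xander
  - ticket 5 (Login fails): agent_id=3 -> matches Frank
  - ticket 6 (Slow page load): agent_id=NULL, no match -> kept with NULL
All 6 rows appear; 1 has NULL agent.

SQL:
SELECT a.title, b.name AS agent
FROM tickets a
LEFT JOIN agents b ON a.agent_id = b.id

Result:
title          | agent 
---------------+-------
Export error   | Xander
Wrong timezone | Xander
Broken link    | George
Race condition | Xander
Login fails    | Frank 
Slow page load | NULL  


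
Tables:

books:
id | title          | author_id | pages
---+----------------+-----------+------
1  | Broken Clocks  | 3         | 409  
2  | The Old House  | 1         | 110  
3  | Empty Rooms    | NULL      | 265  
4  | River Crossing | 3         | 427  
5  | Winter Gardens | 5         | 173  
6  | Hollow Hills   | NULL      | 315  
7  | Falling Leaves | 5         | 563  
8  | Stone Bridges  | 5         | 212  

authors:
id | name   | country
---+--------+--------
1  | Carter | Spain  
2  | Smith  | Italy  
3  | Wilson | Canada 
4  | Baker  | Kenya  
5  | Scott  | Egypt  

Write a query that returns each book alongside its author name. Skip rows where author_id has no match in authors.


INNER JOIN keeps only books rows whose author_id matches an id in authors. Walk through each book:
  - book 1 (Broken Clocks): author_id=3 -> matches Wilson
  - book 2 (The Old House): author_id=1 -> matches Carter
  - book 3 (Empty Rooms): author_id=NULL, no match -> dropped
  - book 4 (River Crossing): author_id=3 -> matches Wilson
  - book 5 (Winter Gardens): author_id=5 -> matches Scott
  - book 6 (Hollow Hills): author_id=NULL, no match -> dropped
  - book 7 (Falling Leaves): author_id=5 -> matches Scott
  - book 8 (Stone Bridges): author_id=5 -> matches Scott
So 2 of 8 rows are dropped.

SQL:
SELECT a.title, b.name AS author
FROM books a
INNER JOIN authors b ON a.author_id = b.id

Result:
title          | author
---------------+-------
Broken Clocks  | Wilson
The Old House  | Carter
River Crossing | Wilson
Winter Gardens | Scott 
Falling Leaves | Scott 
Stone Bridges  | Scott 


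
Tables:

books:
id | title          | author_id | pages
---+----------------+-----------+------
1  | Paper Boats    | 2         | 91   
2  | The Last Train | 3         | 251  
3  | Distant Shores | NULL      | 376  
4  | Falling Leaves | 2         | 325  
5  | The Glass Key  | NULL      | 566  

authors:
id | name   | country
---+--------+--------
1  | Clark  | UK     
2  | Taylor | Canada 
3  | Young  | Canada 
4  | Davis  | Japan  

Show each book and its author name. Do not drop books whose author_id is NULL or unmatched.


LEFT JOIN keeps every row from books (the left table); where author_id has no match in authors, the author columns become NULL. Walk through each book:
  - book 1 (Paper Boats): author_id=2 -> matches Taylor
  - book 2 (The Last Train): author_id=3 -> matches Young
  - book 3 (Distant Shores): author_id=NULL, no match -> kept with NULL
  - book 4 (Falling Leaves): author_id=2 -> matches Taylor
  - book 5 (The Glass Key): author_id=NULL, no match -> kept with NULL
All 5 rows appear; 2 have NULL author.

SQL:
SELECT a.title, b.name AS author
FROM books a
LEFT JOIN authors b ON a.author_id = b.id

Result:
title          | author
---------------+-------
Paper Boats    | Taylor
The Last Train | Young 
Distant Shores | NULL  
Falling Leaves | Taylor
The Glass Key  | NULL  


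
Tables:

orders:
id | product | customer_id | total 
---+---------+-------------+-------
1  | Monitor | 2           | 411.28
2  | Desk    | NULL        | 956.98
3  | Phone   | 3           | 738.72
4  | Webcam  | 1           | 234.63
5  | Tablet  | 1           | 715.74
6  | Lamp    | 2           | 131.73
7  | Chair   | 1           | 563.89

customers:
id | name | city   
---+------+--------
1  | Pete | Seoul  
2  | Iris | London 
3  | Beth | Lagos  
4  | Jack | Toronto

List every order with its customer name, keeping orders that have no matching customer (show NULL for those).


LEFT JOIN keeps every row from orders (the left table); where customer_id has no match in customers, the customer columns become NULL. Walk through each order:
  - order 1 (Monitor): customer_id=2 -> matches Iris
  - order 2 (Desk): customer_id=NULL, no match -> kept with NULL
  - order 3 (Phone): customer_id=3 -> matches Beth
  - order 4 (Webcam): customer_id=1 -> matches Pete
  - order 5 (Tablet): customer_id=1 -> matches Pete
  - order 6 (Lamp): customer_id=2 -> matches Iris
  - order 7 (Chair): customer_id=1 -> matches Pete
All 7 rows appear; 1 has NULL customer.

SQL:
SELECT a.product, b.name AS customer
FROM orders a
LEFT JOIN customers b ON a.customer_id = b.id

Result:
product | customer
--------+---------
Monitor | Iris    
Desk    | NULL    
Phone   | Beth    
Webcam  | Pete    
Tablet  | Pete    
Lamp    | Iris    
Chair   | Pete    


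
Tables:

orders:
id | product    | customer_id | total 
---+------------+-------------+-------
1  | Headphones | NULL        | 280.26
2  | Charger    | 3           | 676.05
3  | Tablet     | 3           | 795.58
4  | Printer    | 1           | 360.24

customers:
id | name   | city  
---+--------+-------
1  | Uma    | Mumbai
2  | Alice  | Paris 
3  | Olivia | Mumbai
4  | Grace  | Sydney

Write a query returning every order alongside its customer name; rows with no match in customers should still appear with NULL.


LEFT JOIN keeps every row from orders (the left table); where customer_id has no match in customers, the customer columns become NULL. Walk through each order:
  - order 1 (Headphones): customer_id=NULL, no match -> kept with NULL
  - order 2 (Charger): customer_id=3 -> matches Olivia
  - order 3 (Tablet): customer_id=3 -> matches Olivia
  - order 4 (Printer): customer_id=1 -> matches Uma
All 4 rows appear; 1 has NULL customer.

SQL:
SELECT a.product, b.name AS customer
FROM orders a
LEFT JOIN customers b ON a.customer_id = b.id

Result:
product    | customer
-----------+---------
Headphones | NULL    
Charger    | Olivia  
Tablet     | Olivia  
Printer    | Uma     


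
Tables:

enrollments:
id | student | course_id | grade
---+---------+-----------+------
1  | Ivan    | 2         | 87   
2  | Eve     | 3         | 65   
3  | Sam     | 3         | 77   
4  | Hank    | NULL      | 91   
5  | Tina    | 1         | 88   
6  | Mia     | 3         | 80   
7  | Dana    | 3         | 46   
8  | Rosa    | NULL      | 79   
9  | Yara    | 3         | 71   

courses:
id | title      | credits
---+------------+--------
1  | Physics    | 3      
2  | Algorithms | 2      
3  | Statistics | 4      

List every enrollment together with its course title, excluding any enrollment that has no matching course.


INNER JOIN keeps only enrollments rows whose course_id matches an id in courses. Walk through each enrollment:
  - enrollment 1 (Ivan): course_id=2 -> matches Algorithms
  - enrollment 2 (Eve): course_id=3 -> matches Statistics
  - enrollment 3 (Sam): course_id=3 -> matches Statistics
  - enrollment 4 (Hank): course_id=NULL, no match -> dropped
  - enrollment 5 (Tina): course_id=1 -> matches Physics
  - enrollment 6 (Mia): course_id=3 -> matches Statistics
  - enrollment 7 (Dana): course_id=3 -> matches Statistics
  - enrollment 8 (Rosa): course_id=NULL, no match -> dropped
  - enrollment 9 (Yara): course_id=3 -> matches Statistics
So 2 of 9 rows are dropped.

SQL:
SELECT a.student, b.title AS course
FROM enrollments a
INNER JOIN courses b ON a.course_id = b.id

Result:
student | course    
--------+-----------
Ivan    | Algorithms
Eve     | Statistics
Sam     | Statistics
Tina    | Physics   
Mia     | Statistics
Dana    | Statistics
Yara    | Statistics


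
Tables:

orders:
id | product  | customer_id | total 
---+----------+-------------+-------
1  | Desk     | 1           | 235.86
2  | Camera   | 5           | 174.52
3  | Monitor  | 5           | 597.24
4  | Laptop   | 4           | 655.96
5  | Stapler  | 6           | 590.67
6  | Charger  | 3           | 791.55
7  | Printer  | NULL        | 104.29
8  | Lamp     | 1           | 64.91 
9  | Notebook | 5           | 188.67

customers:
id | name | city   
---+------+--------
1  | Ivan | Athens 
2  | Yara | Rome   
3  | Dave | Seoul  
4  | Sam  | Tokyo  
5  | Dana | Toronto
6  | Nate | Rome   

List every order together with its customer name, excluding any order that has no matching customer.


INNER JOIN keeps only orders rows whose customer_id matches an id in customers. Walk through each order:
  - order 1 (Desk): customer_id=1 -> matches Ivan
  - order 2 (Camera): customer_id=5 -> matches Dana
  - order 3 (Monitor): customer_id=5 -> matches Dana
  - order 4 (Laptop): customer_id=4 -> matches Sam
  - order 5 (Stapler): customer_id=6 -> matches Nate
  - order 6 (Charger): customer_id=3 -> matches Dave
  - order 7 (Printer): customer_id=NULL, no match -> dropped
  - order 8 (Lamp): customer_id=1 -> matches Ivan
  - order 9 (Notebook): customer_id=5 -> matches Dana
So 1 of 9 rows is dropped.

SQL:
SELECT a.product, b.name AS customer
FROM orders a
INNER JOIN customers b ON a.customer_id = b.id

Result:
product  | customer
---------+---------
Desk     | Ivan    
Camera   | Dana    
Monitor  | Dana    
Laptop   | Sam     
Stapler  | Nate    
Charger  | Dave    
Lamp     | Ivan    
Notebook | Dana    


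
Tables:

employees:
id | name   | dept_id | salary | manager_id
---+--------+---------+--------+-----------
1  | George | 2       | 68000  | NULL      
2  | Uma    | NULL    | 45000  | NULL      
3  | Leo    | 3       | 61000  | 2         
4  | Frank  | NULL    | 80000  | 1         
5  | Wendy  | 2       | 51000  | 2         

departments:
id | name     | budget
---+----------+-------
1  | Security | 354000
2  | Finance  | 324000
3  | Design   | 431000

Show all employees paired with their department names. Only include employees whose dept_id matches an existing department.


INNER JOIN keeps only employees rows whose dept_id matches an id in departments. Walk through each employee:
  - employee 1 (George): dept_id=2 -> matches Finance
  - employee 2 (Uma): dept_id=NULL, no match -> dropped
  - employee 3 (Leo): dept_id=3 -> matches Design
  - employee 4 (Frank): dept_id=NULL, no match -> dropped
  - employee 5 (Wendy): dept_id=2 -> matches Finance
So 2 of 5 rows are dropped.

SQL:
SELECT a.name, b.name AS department
FROM employees a
INNER JOIN departments b ON a.dept_id = b.id

Result:
name   | department
-------+-----------
George | Finance   
Leo    | Design    
Wendy  | Finance   


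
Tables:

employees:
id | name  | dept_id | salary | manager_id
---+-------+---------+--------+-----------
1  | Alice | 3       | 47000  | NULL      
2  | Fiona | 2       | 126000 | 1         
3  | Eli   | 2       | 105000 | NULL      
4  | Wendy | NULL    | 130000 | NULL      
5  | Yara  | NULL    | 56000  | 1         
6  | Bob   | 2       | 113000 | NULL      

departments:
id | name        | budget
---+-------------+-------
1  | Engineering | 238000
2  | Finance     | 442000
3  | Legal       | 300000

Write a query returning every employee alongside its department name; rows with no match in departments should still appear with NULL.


LEFT JOIN keeps every row from employees (the left table); where dept_id has no match in departments, the department columns become NULL. Walk through each employee:
  - employee 1 (Alice): dept_id=3 -> matches Legal
  - employee 2 (Fiona): dept_id=2 -> matches Finance
  - employee 3 (Eli): dept_id=2 -> matches Finance
  - employee 4 (Wendy): dept_id=NULL, no match -> kept with NULL
  - employee 5 (Yara): dept_id=NULL, no match -> kept with NULL
  - employee 6 (Bob): dept_id=2 -> matches Finance
All 6 rows appear; 2 have NULL department.

SQL:
SELECT a.name, b.name AS department
FROM employees a
LEFT JOIN departments b ON a.dept_id = b.id

Result:
name  | department
------+-----------
Alice | Legal     
Fiona | Finance   
Eli   | Finance   
Wendy | NULL      
Yara  | NULL      
Bob   | Finance   


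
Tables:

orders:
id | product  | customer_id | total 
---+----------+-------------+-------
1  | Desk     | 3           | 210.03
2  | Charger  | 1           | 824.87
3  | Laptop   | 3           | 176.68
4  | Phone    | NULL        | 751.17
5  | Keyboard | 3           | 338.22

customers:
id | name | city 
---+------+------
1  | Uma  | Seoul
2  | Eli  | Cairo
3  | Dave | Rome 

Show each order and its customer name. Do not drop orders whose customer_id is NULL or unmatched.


LEFT JOIN keeps every row from orders (the left table); where customer_id has no match in customers, the customer columns become NULL. Walk through each order:
  - order 1 (Desk): customer_id=3 -> matches Dave
  - order 2 (Charger): customer_id=1 -> matches Uma
  - order 3 (Laptop): customer_id=3 -> matches Dave
  - order 4 (Phone): customer_id=NULL, no match -> kept with NULL
  - order 5 (Keyboard): customer_id=3 -> matches Dave
All 5 rows appear; 1 has NULL customer.

SQL:
SELECT a.product, b.name AS customer
FROM orders a
LEFT JOIN customers b ON a.customer_id = b.id

Result:
product  | customer
---------+---------
Desk     | Dave    
Charger  | Uma     
Laptop   | Dave    
Phone    | NULL    
Keyboard | Dave    


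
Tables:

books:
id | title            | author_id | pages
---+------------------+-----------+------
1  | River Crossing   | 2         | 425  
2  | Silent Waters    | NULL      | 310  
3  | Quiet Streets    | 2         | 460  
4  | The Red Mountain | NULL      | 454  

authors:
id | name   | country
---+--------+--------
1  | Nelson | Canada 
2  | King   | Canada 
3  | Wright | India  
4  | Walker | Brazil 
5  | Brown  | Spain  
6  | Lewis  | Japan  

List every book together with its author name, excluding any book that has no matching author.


INNER JOIN keeps only books rows whose author_id matches an id in authors. Walk through each book:
  - book 1 (River Crossing): author_id=2 -> matches King
  - book 2 (Silent Waters): author_id=NULL, no match -> dropped
  - book 3 (Quiet Streets): author_id=2 -> matches King
  - book 4 (The Red Mountain): author_id=NULL, no match -> dropped
So 2 of 4 rows are dropped.

SQL:
SELECT a.title, b.name AS author
FROM books a
INNER JOIN authors b ON a.author_id = b.id

Result:
title          | author
---------------+-------
River Crossing | King  
Quiet Streets  | King  


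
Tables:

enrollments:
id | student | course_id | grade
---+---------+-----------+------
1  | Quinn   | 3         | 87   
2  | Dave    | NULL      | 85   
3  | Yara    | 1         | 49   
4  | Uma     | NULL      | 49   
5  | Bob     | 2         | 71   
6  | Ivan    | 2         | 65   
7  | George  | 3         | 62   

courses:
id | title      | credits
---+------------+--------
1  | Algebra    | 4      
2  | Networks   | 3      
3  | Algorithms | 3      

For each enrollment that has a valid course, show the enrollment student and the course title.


INNER JOIN keeps only enrollments rows whose course_id matches an id in courses. Walk through each enrollment:
  - enrollment 1 (Quinn): course_id=3 -> matches Algorithms
  - enrollment 2 (Dave): course_id=NULL, no match -> dropped
  - enrollment 3 (Yara): course_id=1 -> matches Algebra
  - enrollment 4 (Uma): course_id=NULL, no match -> dropped
  - enrollment 5 (Bob): course_id=2 -> matches Networks
  - enrollment 6 (Ivan): course_id=2 -> matches Networks
  - enrollment 7 (George): course_id=3 -> matches Algorithms
So 2 of 7 rows are dropped.

SQL:
SELECT a.student, b.title AS course
FROM enrollments a
INNER JOIN courses b ON a.course_id = b.id

Result:
student | course    
--------+-----------
Quinn   | Algorithms
Yara    | Algebra   
Bob     | Networks  
Ivan    | Networks  
George  | Algorithms


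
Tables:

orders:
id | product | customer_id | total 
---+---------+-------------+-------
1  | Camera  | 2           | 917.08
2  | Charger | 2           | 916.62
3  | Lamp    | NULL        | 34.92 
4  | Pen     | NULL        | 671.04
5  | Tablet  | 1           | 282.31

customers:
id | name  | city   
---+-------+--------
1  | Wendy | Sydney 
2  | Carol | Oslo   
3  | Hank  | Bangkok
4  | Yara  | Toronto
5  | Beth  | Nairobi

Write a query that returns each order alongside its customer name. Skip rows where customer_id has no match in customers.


INNER JOIN keeps only orders rows whose customer_id matches an id in customers. Walk through each order:
  - order 1 (Camera): customer_id=2 -> matches Carol
  - order 2 (Charger): customer_id=2 -> matches Carol
  - order 3 (Lamp): customer_id=NULL, no match -> dropped
  - order 4 (Pen): customer_id=NULL, no match -> dropped
  - order 5 (Tablet): customer_id=1 -> matches Wendy
So 2 of 5 rows are dropped.

SQL:
SELECT a.product, b.name AS customer
FROM orders a
INNER JOIN customers b ON a.customer_id = b.id

Result:
product | customer
--------+---------
Camera  | Carol   
Charger | Carol   
Tablet  | Wendy   


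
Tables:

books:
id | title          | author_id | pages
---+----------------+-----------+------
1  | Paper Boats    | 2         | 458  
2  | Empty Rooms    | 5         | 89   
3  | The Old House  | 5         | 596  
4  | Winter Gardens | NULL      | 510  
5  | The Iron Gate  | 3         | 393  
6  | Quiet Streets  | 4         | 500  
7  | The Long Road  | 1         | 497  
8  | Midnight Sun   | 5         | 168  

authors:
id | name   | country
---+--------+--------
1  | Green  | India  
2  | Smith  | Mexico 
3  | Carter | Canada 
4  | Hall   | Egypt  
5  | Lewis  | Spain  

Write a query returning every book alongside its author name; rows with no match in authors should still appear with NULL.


LEFT JOIN keeps every row from books (the left table); where author_id has no match in authors, the author columns become NULL. Walk through each book:
  - book 1 (Paper Boats): author_id=2 -> matches Smith
  - book 2 (Empty Rooms): author_id=5 -> matches Lewis
  - book 3 (The Old House): author_id=5 -> matches Lewis
  - book 4 (Winter Gardens): author_id=NULL, no match -> kept with NULL
  - book 5 (The Iron Gate): author_id=3 -> matches Carter
  - book 6 (Quiet Streets): author_id=4 -> matches Hall
  - book 7 (The Long Road): author_id=1 -> matches Green
  - book 8 (Midnight Sun): author_id=5 -> matches Lewis
All 8 rows appear; 1 has NULL author.

SQL:
SELECT a.title, b.name AS author
FROM books a
LEFT JOIN authors b ON a.author_id = b.id

Result:
title          | author
---------------+-------
Paper Boats    | Smith 
Empty Rooms    | Lewis 
The Old House  | Lewis 
Winter Gardens | NULL  
The Iron Gate  | Carter
Quiet Streets  | Hall  
The Long Road  | Green 
Midnight Sun   | Lewis 


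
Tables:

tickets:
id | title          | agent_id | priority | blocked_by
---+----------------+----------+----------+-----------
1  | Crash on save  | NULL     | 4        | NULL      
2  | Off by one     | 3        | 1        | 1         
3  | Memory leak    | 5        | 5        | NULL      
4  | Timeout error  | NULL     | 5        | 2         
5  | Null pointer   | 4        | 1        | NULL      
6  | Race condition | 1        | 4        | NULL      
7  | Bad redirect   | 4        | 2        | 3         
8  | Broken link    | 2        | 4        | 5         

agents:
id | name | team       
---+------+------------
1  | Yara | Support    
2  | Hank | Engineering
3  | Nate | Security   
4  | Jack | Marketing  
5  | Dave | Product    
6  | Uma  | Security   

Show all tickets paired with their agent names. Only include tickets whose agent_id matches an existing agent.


INNER JOIN keeps only tickets rows whose agent_id matches an id in agents. Walk through each ticket:
  - ticket 1 (Crash on save): agent_id=NULL, no match -> dropped
  - ticket 2 (Off by one): agent_id=3 -> matches Nate
  - ticket 3 (Memory leak): agent_id=5 -> matches Dave
  - ticket 4 (Timeout error): agent_id=NULL, no match -> dropped
  - ticket 5 (Null pointer): agent_id=4 -> matches Jack
  - ticket 6 (Race condition): agent_id=1 -> matches Yara
  - ticket 7 (Bad redirect): agent_id=4 -> matches Jack
  - ticket 8 (Broken link): agent_id=2 -> matches Hank
So 2 of 8 rows are dropped.

SQL:
SELECT a.title, b.name AS agent
FROM tickets a
INNER JOIN agents b ON a.agent_id = b.id

Result:
title          | agent
---------------+------
Off by one     | Nate 
Memory leak    | Dave 
Null pointer   | Jack 
Race condition | Yara 
Bad redirect   | Jack 
Broken link    | Hank 
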